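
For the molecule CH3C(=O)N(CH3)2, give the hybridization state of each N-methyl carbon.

sp^3

Each N-methyl carbon — 4 σ bonds. Steric number 4, so sp3.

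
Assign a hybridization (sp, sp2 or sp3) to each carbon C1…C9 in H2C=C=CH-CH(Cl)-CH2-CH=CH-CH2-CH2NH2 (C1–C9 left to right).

C1 is sp2: 3 σ bonds, plus one π bond, 3 electron-density regions.
C2 — 2 σ bonds, plus two π bonds. Steric number 2, so sp.
C3: 3 σ bonds, plus one π bond; 3 regions of electron density → sp2.
C4 is sp3: 4 σ bonds, 4 electron-density regions.
C5: 4 σ bonds — 4 electron domains, sp3.
C6: 3 σ bonds, plus one π bond — 3 electron domains, sp2.
C7 has 3 σ bonds, plus one π bond: steric number 3 → sp2.
C8 carries 4 σ bonds, giving a steric number of 4, so it is sp3.
C9 is sp3: 4 σ bonds, 4 electron-density regions.

C1 sp2, C2 sp, C3 sp2, C4 sp3, C5 sp3, C6 sp2, C7 sp2, C8 sp3, C9 sp3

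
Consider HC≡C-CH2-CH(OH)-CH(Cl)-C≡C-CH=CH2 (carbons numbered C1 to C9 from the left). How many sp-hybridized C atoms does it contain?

C1: sp ✓
C2: sp ✓
C3: sp3
C4: sp3
C5: sp3
C6: sp ✓
C7: sp ✓
C8: sp2
C9: sp2
C1, C2, C6, C7 → 4 sp carbons.

4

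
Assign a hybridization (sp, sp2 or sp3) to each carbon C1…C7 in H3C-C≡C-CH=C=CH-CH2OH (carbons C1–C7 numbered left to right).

C1 — 4 σ bonds. Steric number 4, so sp3.
C2: 2 σ bonds, plus two π bonds — 2 electron domains, sp.
C3: 2 σ bonds, plus two π bonds; 2 regions of electron density → sp.
C4 (3 σ bonds, plus one π bond) has steric number 3: sp2.
C5 is sp: 2 σ bonds, plus two π bonds, 2 electron-density regions.
C6: 3 σ bonds, plus one π bond; 3 regions of electron density → sp2.
C7 — 4 σ bonds. Steric number 4, so sp3.

C1 sp3, C2 sp, C3 sp, C4 sp2, C5 sp, C6 sp2, C7 sp3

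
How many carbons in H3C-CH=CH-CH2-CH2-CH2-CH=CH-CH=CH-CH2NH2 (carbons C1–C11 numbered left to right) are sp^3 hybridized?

C1: sp3 ✓
C2: sp2
C3: sp2
C4: sp3 ✓
C5: sp3 ✓
C6: sp3 ✓
C7: sp2
C8: sp2
C9: sp2
C10: sp2
C11: sp3 ✓
C1, C4, C5, C6, C11 → 5 sp3 carbons.

5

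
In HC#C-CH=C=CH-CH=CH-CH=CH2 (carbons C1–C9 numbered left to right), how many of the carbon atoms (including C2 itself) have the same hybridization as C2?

C2 is sp (two π bonds).
C1: sp ✓
C2: sp ✓
C3: sp2
C4: sp ✓
C5: sp2
C6: sp2
C7: sp2
C8: sp2
C9: sp2
3 carbons are sp.

3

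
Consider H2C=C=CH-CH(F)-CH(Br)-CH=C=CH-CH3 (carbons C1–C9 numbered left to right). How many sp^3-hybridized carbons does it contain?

3

C1: sp2
C2: sp
C3: sp2
C4: sp3 ✓
C5: sp3 ✓
C6: sp2
C7: sp
C8: sp2
C9: sp3 ✓
C4, C5, C9 → 3 sp3 carbons.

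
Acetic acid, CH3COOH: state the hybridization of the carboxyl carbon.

The carboxyl carbon has 3 σ bonds, plus one π bond: steric number 3 → sp2.

sp2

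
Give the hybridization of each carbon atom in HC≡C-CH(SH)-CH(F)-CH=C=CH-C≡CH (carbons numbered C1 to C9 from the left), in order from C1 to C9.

C1 is sp: 2 σ bonds, plus two π bonds, 2 electron-density regions.
C2: 2 σ bonds, plus two π bonds; 2 regions of electron density → sp.
C3: 4 σ bonds; 4 regions of electron density → sp3.
C4 carries 4 σ bonds, giving a steric number of 4, so it is sp3.
C5: 3 σ bonds, plus one π bond; 3 regions of electron density → sp2.
C6: 2 σ bonds, plus two π bonds — 2 electron domains, sp.
C7: 3 σ bonds, plus one π bond; 3 regions of electron density → sp2.
C8 is sp: 2 σ bonds, plus two π bonds, 2 electron-density regions.
C9 has 2 σ bonds, plus two π bonds: steric number 2 → sp.

C1 sp, C2 sp, C3 sp3, C4 sp3, C5 sp2, C6 sp, C7 sp2, C8 sp, C9 sp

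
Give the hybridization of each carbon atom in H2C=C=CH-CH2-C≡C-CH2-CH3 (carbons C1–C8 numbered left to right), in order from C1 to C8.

C1 has 3 σ bonds, plus one π bond: steric number 3 → sp2.
C2: 2 σ bonds, plus two π bonds — 2 electron domains, sp.
C3 — 3 σ bonds, plus one π bond. Steric number 3, so sp2.
C4: 4 σ bonds — 4 electron domains, sp3.
C5: 2 σ bonds, plus two π bonds — 2 electron domains, sp.
C6 (2 σ bonds, plus two π bonds) has steric number 2: sp.
C7 carries 4 σ bonds, giving a steric number of 4, so it is sp3.
C8 (4 σ bonds) has steric number 4: sp3.

C1 sp2, C2 sp, C3 sp2, C4 sp3, C5 sp, C6 sp, C7 sp3, C8 sp3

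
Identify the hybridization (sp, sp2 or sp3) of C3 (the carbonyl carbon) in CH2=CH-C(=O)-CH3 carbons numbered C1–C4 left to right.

C3 (the carbonyl carbon) carries 3 σ bonds, plus one π bond, giving a steric number of 3, so it is sp2.

sp^2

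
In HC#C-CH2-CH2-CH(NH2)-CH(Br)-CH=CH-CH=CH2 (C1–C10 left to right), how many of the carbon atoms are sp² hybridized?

C1: sp
C2: sp
C3: sp3
C4: sp3
C5: sp3
C6: sp3
C7: sp2 ✓
C8: sp2 ✓
C9: sp2 ✓
C10: sp2 ✓
C7, C8, C9, C10 → 4 sp2 carbons.

4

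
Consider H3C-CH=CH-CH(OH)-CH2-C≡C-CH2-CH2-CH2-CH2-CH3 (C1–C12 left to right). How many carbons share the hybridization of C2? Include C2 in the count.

C2 is sp2 (one π bond).
C1: sp3
C2: sp2 ✓
C3: sp2 ✓
C4: sp3
C5: sp3
C6: sp
C7: sp
C8: sp3
C9: sp3
C10: sp3
C11: sp3
C12: sp3
2 carbons are sp2.

2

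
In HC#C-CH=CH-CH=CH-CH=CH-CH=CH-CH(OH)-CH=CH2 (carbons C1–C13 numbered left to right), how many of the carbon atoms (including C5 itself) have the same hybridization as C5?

C5 is sp2 (one π bond).
C1: sp
C2: sp
C3: sp2 ✓
C4: sp2 ✓
C5: sp2 ✓
C6: sp2 ✓
C7: sp2 ✓
C8: sp2 ✓
C9: sp2 ✓
C10: sp2 ✓
C11: sp3
C12: sp2 ✓
C13: sp2 ✓
10 carbons are sp2.

10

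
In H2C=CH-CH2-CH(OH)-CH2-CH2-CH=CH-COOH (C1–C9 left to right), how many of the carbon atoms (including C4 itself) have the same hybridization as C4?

C4 is sp3 (only σ bonds).
C1: sp2
C2: sp2
C3: sp3 ✓
C4: sp3 ✓
C5: sp3 ✓
C6: sp3 ✓
C7: sp2
C8: sp2
C9: sp2
4 carbons are sp3.

4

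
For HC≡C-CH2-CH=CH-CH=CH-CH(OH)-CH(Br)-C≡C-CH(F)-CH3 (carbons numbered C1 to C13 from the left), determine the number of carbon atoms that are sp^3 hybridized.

5

C1: sp
C2: sp
C3: sp3 ✓
C4: sp2
C5: sp2
C6: sp2
C7: sp2
C8: sp3 ✓
C9: sp3 ✓
C10: sp
C11: sp
C12: sp3 ✓
C13: sp3 ✓
C3, C8, C9, C12, C13 → 5 sp3 carbons.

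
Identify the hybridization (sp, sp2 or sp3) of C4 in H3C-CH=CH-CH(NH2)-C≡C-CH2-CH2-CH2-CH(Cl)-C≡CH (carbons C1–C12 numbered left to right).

C4: 4 σ bonds — 4 electron domains, sp3.

sp³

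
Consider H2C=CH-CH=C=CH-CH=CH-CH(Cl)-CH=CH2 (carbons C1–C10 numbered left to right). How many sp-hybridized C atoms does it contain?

C1: sp2
C2: sp2
C3: sp2
C4: sp ✓
C5: sp2
C6: sp2
C7: sp2
C8: sp3
C9: sp2
C10: sp2
C4 → 1 sp carbon.

1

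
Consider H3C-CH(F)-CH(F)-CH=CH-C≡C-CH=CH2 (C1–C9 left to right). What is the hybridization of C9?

sp^2

C9 is sp2: 3 σ bonds, plus one π bond, 3 electron-density regions.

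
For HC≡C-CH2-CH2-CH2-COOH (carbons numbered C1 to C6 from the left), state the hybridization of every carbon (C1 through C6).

C1 sp, C2 sp, C3 sp3, C4 sp3, C5 sp3, C6 sp2

C1 (2 σ bonds, plus two π bonds) has steric number 2: sp.
C2 carries 2 σ bonds, plus two π bonds, giving a steric number of 2, so it is sp.
C3: 4 σ bonds; 4 regions of electron density → sp3.
C4: 4 σ bonds; 4 regions of electron density → sp3.
C5 is sp3: 4 σ bonds, 4 electron-density regions.
C6: 3 σ bonds, plus one π bond; 3 regions of electron density → sp2.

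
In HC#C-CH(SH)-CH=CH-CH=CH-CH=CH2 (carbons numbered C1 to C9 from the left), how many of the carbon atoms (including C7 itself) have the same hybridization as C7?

6

C7 is sp2 (one π bond).
C1: sp
C2: sp
C3: sp3
C4: sp2 ✓
C5: sp2 ✓
C6: sp2 ✓
C7: sp2 ✓
C8: sp2 ✓
C9: sp2 ✓
6 carbons are sp2.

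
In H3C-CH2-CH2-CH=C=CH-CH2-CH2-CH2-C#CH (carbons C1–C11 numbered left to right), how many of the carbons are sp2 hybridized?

2

C1: sp3
C2: sp3
C3: sp3
C4: sp2 ✓
C5: sp
C6: sp2 ✓
C7: sp3
C8: sp3
C9: sp3
C10: sp
C11: sp
C4, C6 → 2 sp2 carbons.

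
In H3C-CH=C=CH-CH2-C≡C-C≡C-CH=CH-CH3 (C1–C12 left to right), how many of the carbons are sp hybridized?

5

C1: sp3
C2: sp2
C3: sp ✓
C4: sp2
C5: sp3
C6: sp ✓
C7: sp ✓
C8: sp ✓
C9: sp ✓
C10: sp2
C11: sp2
C12: sp3
C3, C6, C7, C8, C9 → 5 sp carbons.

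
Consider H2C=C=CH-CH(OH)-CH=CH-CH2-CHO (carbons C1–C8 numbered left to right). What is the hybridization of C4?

sp³

C4: 4 σ bonds — 4 electron domains, sp3.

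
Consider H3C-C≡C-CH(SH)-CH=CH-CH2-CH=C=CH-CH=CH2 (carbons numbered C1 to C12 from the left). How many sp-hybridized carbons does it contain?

C1: sp3
C2: sp ✓
C3: sp ✓
C4: sp3
C5: sp2
C6: sp2
C7: sp3
C8: sp2
C9: sp ✓
C10: sp2
C11: sp2
C12: sp2
C2, C3, C9 → 3 sp carbons.

3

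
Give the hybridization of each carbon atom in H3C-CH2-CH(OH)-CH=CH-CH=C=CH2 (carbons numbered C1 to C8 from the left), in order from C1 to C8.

C1: 4 σ bonds; 4 regions of electron density → sp3.
C2 is sp3: 4 σ bonds, 4 electron-density regions.
C3: 4 σ bonds — 4 electron domains, sp3.
C4: 3 σ bonds, plus one π bond — 3 electron domains, sp2.
C5 has 3 σ bonds, plus one π bond: steric number 3 → sp2.
C6 carries 3 σ bonds, plus one π bond, giving a steric number of 3, so it is sp2.
C7: 2 σ bonds, plus two π bonds — 2 electron domains, sp.
C8 carries 3 σ bonds, plus one π bond, giving a steric number of 3, so it is sp2.

C1 sp3, C2 sp3, C3 sp3, C4 sp2, C5 sp2, C6 sp2, C7 sp, C8 sp2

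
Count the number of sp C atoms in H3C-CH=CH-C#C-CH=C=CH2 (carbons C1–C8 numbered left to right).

C1: sp3
C2: sp2
C3: sp2
C4: sp ✓
C5: sp ✓
C6: sp2
C7: sp ✓
C8: sp2
C4, C5, C7 → 3 sp carbons.

3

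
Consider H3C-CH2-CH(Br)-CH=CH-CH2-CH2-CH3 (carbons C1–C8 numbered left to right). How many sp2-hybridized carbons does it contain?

C1: sp3
C2: sp3
C3: sp3
C4: sp2 ✓
C5: sp2 ✓
C6: sp3
C7: sp3
C8: sp3
C4, C5 → 2 sp2 carbons.

2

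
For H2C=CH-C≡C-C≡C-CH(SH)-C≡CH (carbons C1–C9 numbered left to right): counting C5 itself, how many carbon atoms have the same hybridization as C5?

C5 is sp (two π bonds).
C1: sp2
C2: sp2
C3: sp ✓
C4: sp ✓
C5: sp ✓
C6: sp ✓
C7: sp3
C8: sp ✓
C9: sp ✓
6 carbons are sp.

6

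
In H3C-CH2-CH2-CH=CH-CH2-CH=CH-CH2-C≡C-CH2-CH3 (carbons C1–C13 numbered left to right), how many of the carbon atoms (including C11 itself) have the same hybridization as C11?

C11 is sp (two π bonds).
C1: sp3
C2: sp3
C3: sp3
C4: sp2
C5: sp2
C6: sp3
C7: sp2
C8: sp2
C9: sp3
C10: sp ✓
C11: sp ✓
C12: sp3
C13: sp3
2 carbons are sp.

2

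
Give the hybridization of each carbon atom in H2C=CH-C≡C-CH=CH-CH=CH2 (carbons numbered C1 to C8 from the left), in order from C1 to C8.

C1 — 3 σ bonds, plus one π bond. Steric number 3, so sp2.
C2 carries 3 σ bonds, plus one π bond, giving a steric number of 3, so it is sp2.
C3 (2 σ bonds, plus two π bonds) has steric number 2: sp.
C4: 2 σ bonds, plus two π bonds; 2 regions of electron density → sp.
C5 carries 3 σ bonds, plus one π bond, giving a steric number of 3, so it is sp2.
C6 — 3 σ bonds, plus one π bond. Steric number 3, so sp2.
C7: 3 σ bonds, plus one π bond; 3 regions of electron density → sp2.
C8 (3 σ bonds, plus one π bond) has steric number 3: sp2.

C1 sp2, C2 sp2, C3 sp, C4 sp, C5 sp2, C6 sp2, C7 sp2, C8 sp2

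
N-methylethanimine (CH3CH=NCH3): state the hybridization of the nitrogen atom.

sp2

Two σ bonds + one lone pair = steric number 3 → sp2.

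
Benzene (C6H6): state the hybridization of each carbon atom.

Every ring carbon has three σ bonds and contributes one p electron to the aromatic π system.

sp²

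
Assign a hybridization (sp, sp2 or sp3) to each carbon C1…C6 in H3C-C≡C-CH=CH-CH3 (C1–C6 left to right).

C1: 4 σ bonds; 4 regions of electron density → sp3.
C2 — 2 σ bonds, plus two π bonds. Steric number 2, so sp.
C3 — 2 σ bonds, plus two π bonds. Steric number 2, so sp.
C4: 3 σ bonds, plus one π bond — 3 electron domains, sp2.
C5 carries 3 σ bonds, plus one π bond, giving a steric number of 3, so it is sp2.
C6: 4 σ bonds — 4 electron domains, sp3.

C1 sp3, C2 sp, C3 sp, C4 sp2, C5 sp2, C6 sp3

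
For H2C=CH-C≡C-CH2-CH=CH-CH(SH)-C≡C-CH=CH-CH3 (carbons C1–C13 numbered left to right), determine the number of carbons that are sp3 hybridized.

C1: sp2
C2: sp2
C3: sp
C4: sp
C5: sp3 ✓
C6: sp2
C7: sp2
C8: sp3 ✓
C9: sp
C10: sp
C11: sp2
C12: sp2
C13: sp3 ✓
C5, C8, C13 → 3 sp3 carbons.

3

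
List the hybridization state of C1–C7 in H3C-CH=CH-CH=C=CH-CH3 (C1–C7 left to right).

C1: 4 σ bonds; 4 regions of electron density → sp3.
C2 carries 3 σ bonds, plus one π bond, giving a steric number of 3, so it is sp2.
C3 — 3 σ bonds, plus one π bond. Steric number 3, so sp2.
C4: 3 σ bonds, plus one π bond; 3 regions of electron density → sp2.
C5 (2 σ bonds, plus two π bonds) has steric number 2: sp.
C6: 3 σ bonds, plus one π bond; 3 regions of electron density → sp2.
C7: 4 σ bonds — 4 electron domains, sp3.

C1 sp3, C2 sp2, C3 sp2, C4 sp2, C5 sp, C6 sp2, C7 sp3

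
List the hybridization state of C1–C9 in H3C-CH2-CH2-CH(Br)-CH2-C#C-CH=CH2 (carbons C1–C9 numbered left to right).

C1 (4 σ bonds) has steric number 4: sp3.
C2 carries 4 σ bonds, giving a steric number of 4, so it is sp3.
C3: 4 σ bonds — 4 electron domains, sp3.
C4 is sp3: 4 σ bonds, 4 electron-density regions.
C5 (4 σ bonds) has steric number 4: sp3.
C6 has 2 σ bonds, plus two π bonds: steric number 2 → sp.
C7 carries 2 σ bonds, plus two π bonds, giving a steric number of 2, so it is sp.
C8 — 3 σ bonds, plus one π bond. Steric number 3, so sp2.
C9: 3 σ bonds, plus one π bond — 3 electron domains, sp2.

C1 sp3, C2 sp3, C3 sp3, C4 sp3, C5 sp3, C6 sp, C7 sp, C8 sp2, C9 sp2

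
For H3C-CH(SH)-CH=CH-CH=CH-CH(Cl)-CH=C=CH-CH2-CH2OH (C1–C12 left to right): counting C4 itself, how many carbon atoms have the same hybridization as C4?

6

C4 is sp2 (one π bond).
C1: sp3
C2: sp3
C3: sp2 ✓
C4: sp2 ✓
C5: sp2 ✓
C6: sp2 ✓
C7: sp3
C8: sp2 ✓
C9: sp
C10: sp2 ✓
C11: sp3
C12: sp3
6 carbons are sp2.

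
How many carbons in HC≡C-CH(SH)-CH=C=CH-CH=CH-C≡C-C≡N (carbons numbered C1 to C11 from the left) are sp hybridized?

C1: sp ✓
C2: sp ✓
C3: sp3
C4: sp2
C5: sp ✓
C6: sp2
C7: sp2
C8: sp2
C9: sp ✓
C10: sp ✓
C11: sp ✓
C1, C2, C5, C9, C10, C11 → 6 sp carbons.

6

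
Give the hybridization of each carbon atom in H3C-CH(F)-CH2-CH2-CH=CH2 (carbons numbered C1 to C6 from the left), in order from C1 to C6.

C1 sp3, C2 sp3, C3 sp3, C4 sp3, C5 sp2, C6 sp2

C1 has 4 σ bonds: steric number 4 → sp3.
C2 — 4 σ bonds. Steric number 4, so sp3.
C3 (4 σ bonds) has steric number 4: sp3.
C4 (4 σ bonds) has steric number 4: sp3.
C5 carries 3 σ bonds, plus one π bond, giving a steric number of 3, so it is sp2.
C6 is sp2: 3 σ bonds, plus one π bond, 3 electron-density regions.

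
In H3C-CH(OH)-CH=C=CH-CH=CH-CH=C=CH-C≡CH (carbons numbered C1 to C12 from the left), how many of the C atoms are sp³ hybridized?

2

C1: sp3 ✓
C2: sp3 ✓
C3: sp2
C4: sp
C5: sp2
C6: sp2
C7: sp2
C8: sp2
C9: sp
C10: sp2
C11: sp
C12: sp
C1, C2 → 2 sp3 carbons.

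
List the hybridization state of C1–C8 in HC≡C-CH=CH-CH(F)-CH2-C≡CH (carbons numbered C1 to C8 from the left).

C1 sp, C2 sp, C3 sp2, C4 sp2, C5 sp3, C6 sp3, C7 sp, C8 sp

C1: 2 σ bonds, plus two π bonds; 2 regions of electron density → sp.
C2: 2 σ bonds, plus two π bonds; 2 regions of electron density → sp.
C3: 3 σ bonds, plus one π bond; 3 regions of electron density → sp2.
C4: 3 σ bonds, plus one π bond — 3 electron domains, sp2.
C5 is sp3: 4 σ bonds, 4 electron-density regions.
C6 has 4 σ bonds: steric number 4 → sp3.
C7 — 2 σ bonds, plus two π bonds. Steric number 2, so sp.
C8 — 2 σ bonds, plus two π bonds. Steric number 2, so sp.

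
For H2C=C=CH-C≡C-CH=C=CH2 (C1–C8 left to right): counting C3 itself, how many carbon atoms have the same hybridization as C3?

4

C3 is sp2 (one π bond).
C1: sp2 ✓
C2: sp
C3: sp2 ✓
C4: sp
C5: sp
C6: sp2 ✓
C7: sp
C8: sp2 ✓
4 carbons are sp2.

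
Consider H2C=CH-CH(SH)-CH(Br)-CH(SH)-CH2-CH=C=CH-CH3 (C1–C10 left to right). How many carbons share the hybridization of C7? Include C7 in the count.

C7 is sp2 (one π bond).
C1: sp2 ✓
C2: sp2 ✓
C3: sp3
C4: sp3
C5: sp3
C6: sp3
C7: sp2 ✓
C8: sp
C9: sp2 ✓
C10: sp3
4 carbons are sp2.

4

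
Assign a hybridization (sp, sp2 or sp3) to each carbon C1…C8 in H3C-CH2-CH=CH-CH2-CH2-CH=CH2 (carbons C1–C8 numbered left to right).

C1 has 4 σ bonds: steric number 4 → sp3.
C2 carries 4 σ bonds, giving a steric number of 4, so it is sp3.
C3 has 3 σ bonds, plus one π bond: steric number 3 → sp2.
C4 (3 σ bonds, plus one π bond) has steric number 3: sp2.
C5 has 4 σ bonds: steric number 4 → sp3.
C6: 4 σ bonds; 4 regions of electron density → sp3.
C7 has 3 σ bonds, plus one π bond: steric number 3 → sp2.
C8 carries 3 σ bonds, plus one π bond, giving a steric number of 3, so it is sp2.

C1 sp3, C2 sp3, C3 sp2, C4 sp2, C5 sp3, C6 sp3, C7 sp2, C8 sp2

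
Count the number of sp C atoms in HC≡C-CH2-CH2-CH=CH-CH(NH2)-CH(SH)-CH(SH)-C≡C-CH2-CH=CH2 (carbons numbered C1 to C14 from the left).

C1: sp ✓
C2: sp ✓
C3: sp3
C4: sp3
C5: sp2
C6: sp2
C7: sp3
C8: sp3
C9: sp3
C10: sp ✓
C11: sp ✓
C12: sp3
C13: sp2
C14: sp2
C1, C2, C10, C11 → 4 sp carbons.

4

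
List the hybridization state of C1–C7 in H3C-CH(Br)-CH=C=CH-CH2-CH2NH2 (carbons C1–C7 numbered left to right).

C1 is sp3: 4 σ bonds, 4 electron-density regions.
C2 — 4 σ bonds. Steric number 4, so sp3.
C3 — 3 σ bonds, plus one π bond. Steric number 3, so sp2.
C4: 2 σ bonds, plus two π bonds — 2 electron domains, sp.
C5 carries 3 σ bonds, plus one π bond, giving a steric number of 3, so it is sp2.
C6 has 4 σ bonds: steric number 4 → sp3.
C7 — 4 σ bonds. Steric number 4, so sp3.

C1 sp3, C2 sp3, C3 sp2, C4 sp, C5 sp2, C6 sp3, C7 sp3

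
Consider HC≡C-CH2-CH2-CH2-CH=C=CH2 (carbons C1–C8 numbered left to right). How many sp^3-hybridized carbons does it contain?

C1: sp
C2: sp
C3: sp3 ✓
C4: sp3 ✓
C5: sp3 ✓
C6: sp2
C7: sp
C8: sp2
C3, C4, C5 → 3 sp3 carbons.

3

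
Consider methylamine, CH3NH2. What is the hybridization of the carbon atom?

The carbon atom carries 4 σ bonds, giving a steric number of 4, so it is sp3.

sp3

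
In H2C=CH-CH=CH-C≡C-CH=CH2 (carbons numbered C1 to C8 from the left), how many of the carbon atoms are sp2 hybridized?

6

C1: sp2 ✓
C2: sp2 ✓
C3: sp2 ✓
C4: sp2 ✓
C5: sp
C6: sp
C7: sp2 ✓
C8: sp2 ✓
C1, C2, C3, C4, C7, C8 → 6 sp2 carbons.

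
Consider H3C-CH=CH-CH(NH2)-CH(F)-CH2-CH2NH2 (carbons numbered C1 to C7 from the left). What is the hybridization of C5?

C5 (4 σ bonds) has steric number 4: sp3.

sp^3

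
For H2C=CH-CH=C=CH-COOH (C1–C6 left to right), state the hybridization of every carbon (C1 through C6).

C1 sp2, C2 sp2, C3 sp2, C4 sp, C5 sp2, C6 sp2

C1 — 3 σ bonds, plus one π bond. Steric number 3, so sp2.
C2 — 3 σ bonds, plus one π bond. Steric number 3, so sp2.
C3 is sp2: 3 σ bonds, plus one π bond, 3 electron-density regions.
C4: 2 σ bonds, plus two π bonds — 2 electron domains, sp.
C5: 3 σ bonds, plus one π bond — 3 electron domains, sp2.
C6: 3 σ bonds, plus one π bond; 3 regions of electron density → sp2.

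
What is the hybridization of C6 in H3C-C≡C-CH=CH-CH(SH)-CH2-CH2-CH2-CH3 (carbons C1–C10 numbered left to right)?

sp3

C6 — 4 σ bonds. Steric number 4, so sp3.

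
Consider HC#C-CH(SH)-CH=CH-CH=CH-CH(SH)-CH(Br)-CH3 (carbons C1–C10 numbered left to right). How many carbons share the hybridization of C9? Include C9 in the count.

C9 is sp3 (only σ bonds).
C1: sp
C2: sp
C3: sp3 ✓
C4: sp2
C5: sp2
C6: sp2
C7: sp2
C8: sp3 ✓
C9: sp3 ✓
C10: sp3 ✓
4 carbons are sp3.

4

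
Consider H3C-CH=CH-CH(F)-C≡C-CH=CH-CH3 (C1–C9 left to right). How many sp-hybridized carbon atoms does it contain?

C1: sp3
C2: sp2
C3: sp2
C4: sp3
C5: sp ✓
C6: sp ✓
C7: sp2
C8: sp2
C9: sp3
C5, C6 → 2 sp carbons.

2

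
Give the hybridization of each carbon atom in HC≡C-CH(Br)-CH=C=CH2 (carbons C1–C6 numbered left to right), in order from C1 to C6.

C1 sp, C2 sp, C3 sp3, C4 sp2, C5 sp, C6 sp2

C1: 2 σ bonds, plus two π bonds — 2 electron domains, sp.
C2 has 2 σ bonds, plus two π bonds: steric number 2 → sp.
C3 has 4 σ bonds: steric number 4 → sp3.
C4: 3 σ bonds, plus one π bond — 3 electron domains, sp2.
C5 — 2 σ bonds, plus two π bonds. Steric number 2, so sp.
C6 — 3 σ bonds, plus one π bond. Steric number 3, so sp2.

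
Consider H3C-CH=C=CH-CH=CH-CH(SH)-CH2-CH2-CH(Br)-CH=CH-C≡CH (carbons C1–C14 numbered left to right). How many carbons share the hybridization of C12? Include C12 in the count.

6

C12 is sp2 (one π bond).
C1: sp3
C2: sp2 ✓
C3: sp
C4: sp2 ✓
C5: sp2 ✓
C6: sp2 ✓
C7: sp3
C8: sp3
C9: sp3
C10: sp3
C11: sp2 ✓
C12: sp2 ✓
C13: sp
C14: sp
6 carbons are sp2.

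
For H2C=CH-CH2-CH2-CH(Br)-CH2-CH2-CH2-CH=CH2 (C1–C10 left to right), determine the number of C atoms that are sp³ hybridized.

6

C1: sp2
C2: sp2
C3: sp3 ✓
C4: sp3 ✓
C5: sp3 ✓
C6: sp3 ✓
C7: sp3 ✓
C8: sp3 ✓
C9: sp2
C10: sp2
C3, C4, C5, C6, C7, C8 → 6 sp3 carbons.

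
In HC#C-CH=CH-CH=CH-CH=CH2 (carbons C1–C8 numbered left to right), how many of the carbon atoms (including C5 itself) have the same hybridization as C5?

C5 is sp2 (one π bond).
C1: sp
C2: sp
C3: sp2 ✓
C4: sp2 ✓
C5: sp2 ✓
C6: sp2 ✓
C7: sp2 ✓
C8: sp2 ✓
6 carbons are sp2.

6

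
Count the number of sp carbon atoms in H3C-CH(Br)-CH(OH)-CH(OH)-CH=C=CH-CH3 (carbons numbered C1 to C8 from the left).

1

C1: sp3
C2: sp3
C3: sp3
C4: sp3
C5: sp2
C6: sp ✓
C7: sp2
C8: sp3
C6 → 1 sp carbon.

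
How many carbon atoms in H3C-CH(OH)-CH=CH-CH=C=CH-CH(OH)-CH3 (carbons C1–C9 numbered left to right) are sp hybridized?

1

C1: sp3
C2: sp3
C3: sp2
C4: sp2
C5: sp2
C6: sp ✓
C7: sp2
C8: sp3
C9: sp3
C6 → 1 sp carbon.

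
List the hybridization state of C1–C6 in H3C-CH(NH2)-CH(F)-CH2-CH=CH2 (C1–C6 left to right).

C1 carries 4 σ bonds, giving a steric number of 4, so it is sp3.
C2 (4 σ bonds) has steric number 4: sp3.
C3: 4 σ bonds; 4 regions of electron density → sp3.
C4 (4 σ bonds) has steric number 4: sp3.
C5 has 3 σ bonds, plus one π bond: steric number 3 → sp2.
C6: 3 σ bonds, plus one π bond — 3 electron domains, sp2.

C1 sp3, C2 sp3, C3 sp3, C4 sp3, C5 sp2, C6 sp2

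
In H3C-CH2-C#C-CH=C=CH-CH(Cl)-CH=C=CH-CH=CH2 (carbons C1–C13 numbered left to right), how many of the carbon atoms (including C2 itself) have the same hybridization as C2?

C2 is sp3 (only σ bonds).
C1: sp3 ✓
C2: sp3 ✓
C3: sp
C4: sp
C5: sp2
C6: sp
C7: sp2
C8: sp3 ✓
C9: sp2
C10: sp
C11: sp2
C12: sp2
C13: sp2
3 carbons are sp3.

3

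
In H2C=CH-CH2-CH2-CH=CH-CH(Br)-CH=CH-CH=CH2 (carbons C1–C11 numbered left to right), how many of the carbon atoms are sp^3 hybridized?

3

C1: sp2
C2: sp2
C3: sp3 ✓
C4: sp3 ✓
C5: sp2
C6: sp2
C7: sp3 ✓
C8: sp2
C9: sp2
C10: sp2
C11: sp2
C3, C4, C7 → 3 sp3 carbons.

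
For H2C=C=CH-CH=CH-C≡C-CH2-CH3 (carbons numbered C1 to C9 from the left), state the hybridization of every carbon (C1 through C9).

C1 sp2, C2 sp, C3 sp2, C4 sp2, C5 sp2, C6 sp, C7 sp, C8 sp3, C9 sp3

C1 (3 σ bonds, plus one π bond) has steric number 3: sp2.
C2 is sp: 2 σ bonds, plus two π bonds, 2 electron-density regions.
C3 — 3 σ bonds, plus one π bond. Steric number 3, so sp2.
C4 carries 3 σ bonds, plus one π bond, giving a steric number of 3, so it is sp2.
C5 — 3 σ bonds, plus one π bond. Steric number 3, so sp2.
C6 carries 2 σ bonds, plus two π bonds, giving a steric number of 2, so it is sp.
C7 is sp: 2 σ bonds, plus two π bonds, 2 electron-density regions.
C8: 4 σ bonds — 4 electron domains, sp3.
C9 — 4 σ bonds. Steric number 4, so sp3.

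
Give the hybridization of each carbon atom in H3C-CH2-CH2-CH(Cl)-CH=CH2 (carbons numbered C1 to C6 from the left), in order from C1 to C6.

C1 sp3, C2 sp3, C3 sp3, C4 sp3, C5 sp2, C6 sp2

C1: 4 σ bonds; 4 regions of electron density → sp3.
C2 has 4 σ bonds: steric number 4 → sp3.
C3: 4 σ bonds — 4 electron domains, sp3.
C4 has 4 σ bonds: steric number 4 → sp3.
C5 carries 3 σ bonds, plus one π bond, giving a steric number of 3, so it is sp2.
C6 — 3 σ bonds, plus one π bond. Steric number 3, so sp2.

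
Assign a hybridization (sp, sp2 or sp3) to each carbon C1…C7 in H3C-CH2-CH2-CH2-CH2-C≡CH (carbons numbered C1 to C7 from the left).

C1 sp3, C2 sp3, C3 sp3, C4 sp3, C5 sp3, C6 sp, C7 sp

C1 (4 σ bonds) has steric number 4: sp3.
C2: 4 σ bonds; 4 regions of electron density → sp3.
C3 (4 σ bonds) has steric number 4: sp3.
C4: 4 σ bonds; 4 regions of electron density → sp3.
C5 has 4 σ bonds: steric number 4 → sp3.
C6 is sp: 2 σ bonds, plus two π bonds, 2 electron-density regions.
C7: 2 σ bonds, plus two π bonds; 2 regions of electron density → sp.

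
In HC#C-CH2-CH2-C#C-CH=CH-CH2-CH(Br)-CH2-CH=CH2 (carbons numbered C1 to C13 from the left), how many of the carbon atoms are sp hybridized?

4

C1: sp ✓
C2: sp ✓
C3: sp3
C4: sp3
C5: sp ✓
C6: sp ✓
C7: sp2
C8: sp2
C9: sp3
C10: sp3
C11: sp3
C12: sp2
C13: sp2
C1, C2, C5, C6 → 4 sp carbons.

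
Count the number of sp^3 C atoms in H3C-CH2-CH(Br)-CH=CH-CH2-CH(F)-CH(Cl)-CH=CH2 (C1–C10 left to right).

C1: sp3 ✓
C2: sp3 ✓
C3: sp3 ✓
C4: sp2
C5: sp2
C6: sp3 ✓
C7: sp3 ✓
C8: sp3 ✓
C9: sp2
C10: sp2
C1, C2, C3, C6, C7, C8 → 6 sp3 carbons.

6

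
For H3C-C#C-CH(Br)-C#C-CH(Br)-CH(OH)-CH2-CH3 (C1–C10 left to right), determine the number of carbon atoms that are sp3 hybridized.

C1: sp3 ✓
C2: sp
C3: sp
C4: sp3 ✓
C5: sp
C6: sp
C7: sp3 ✓
C8: sp3 ✓
C9: sp3 ✓
C10: sp3 ✓
C1, C4, C7, C8, C9, C10 → 6 sp3 carbons.

6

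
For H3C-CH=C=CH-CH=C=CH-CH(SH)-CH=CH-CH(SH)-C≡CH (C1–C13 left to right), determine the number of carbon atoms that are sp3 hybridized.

3

C1: sp3 ✓
C2: sp2
C3: sp
C4: sp2
C5: sp2
C6: sp
C7: sp2
C8: sp3 ✓
C9: sp2
C10: sp2
C11: sp3 ✓
C12: sp
C13: sp
C1, C8, C11 → 3 sp3 carbons.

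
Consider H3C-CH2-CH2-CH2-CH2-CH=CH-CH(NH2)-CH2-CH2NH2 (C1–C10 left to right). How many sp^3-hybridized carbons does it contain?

C1: sp3 ✓
C2: sp3 ✓
C3: sp3 ✓
C4: sp3 ✓
C5: sp3 ✓
C6: sp2
C7: sp2
C8: sp3 ✓
C9: sp3 ✓
C10: sp3 ✓
C1, C2, C3, C4, C5, C8, C9, C10 → 8 sp3 carbons.

8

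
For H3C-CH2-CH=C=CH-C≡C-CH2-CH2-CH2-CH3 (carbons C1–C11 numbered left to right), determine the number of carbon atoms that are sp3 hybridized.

6

C1: sp3 ✓
C2: sp3 ✓
C3: sp2
C4: sp
C5: sp2
C6: sp
C7: sp
C8: sp3 ✓
C9: sp3 ✓
C10: sp3 ✓
C11: sp3 ✓
C1, C2, C8, C9, C10, C11 → 6 sp3 carbons.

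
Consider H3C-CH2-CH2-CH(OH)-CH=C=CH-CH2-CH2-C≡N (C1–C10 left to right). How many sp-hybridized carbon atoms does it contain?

C1: sp3
C2: sp3
C3: sp3
C4: sp3
C5: sp2
C6: sp ✓
C7: sp2
C8: sp3
C9: sp3
C10: sp ✓
C6, C10 → 2 sp carbons.

2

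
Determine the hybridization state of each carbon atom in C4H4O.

Each carbon atom carries 3 σ bonds, plus one π bond, giving a steric number of 3, so it is sp2.

sp2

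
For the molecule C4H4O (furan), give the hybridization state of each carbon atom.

sp²

Each carbon atom (3 σ bonds, plus one π bond) has steric number 3: sp2.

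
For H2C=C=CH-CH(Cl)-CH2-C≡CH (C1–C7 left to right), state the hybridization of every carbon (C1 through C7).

C1 sp2, C2 sp, C3 sp2, C4 sp3, C5 sp3, C6 sp, C7 sp

C1 — 3 σ bonds, plus one π bond. Steric number 3, so sp2.
C2: 2 σ bonds, plus two π bonds; 2 regions of electron density → sp.
C3 has 3 σ bonds, plus one π bond: steric number 3 → sp2.
C4 is sp3: 4 σ bonds, 4 electron-density regions.
C5 carries 4 σ bonds, giving a steric number of 4, so it is sp3.
C6 has 2 σ bonds, plus two π bonds: steric number 2 → sp.
C7 carries 2 σ bonds, plus two π bonds, giving a steric number of 2, so it is sp.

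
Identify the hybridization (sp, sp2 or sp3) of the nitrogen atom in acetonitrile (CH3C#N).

sp

N has one σ bond and one lone pair: steric number 2 → sp.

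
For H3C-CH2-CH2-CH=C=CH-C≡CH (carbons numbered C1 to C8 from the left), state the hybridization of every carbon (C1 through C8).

C1 sp3, C2 sp3, C3 sp3, C4 sp2, C5 sp, C6 sp2, C7 sp, C8 sp

C1: 4 σ bonds — 4 electron domains, sp3.
C2 (4 σ bonds) has steric number 4: sp3.
C3 — 4 σ bonds. Steric number 4, so sp3.
C4 has 3 σ bonds, plus one π bond: steric number 3 → sp2.
C5 has 2 σ bonds, plus two π bonds: steric number 2 → sp.
C6 — 3 σ bonds, plus one π bond. Steric number 3, so sp2.
C7 (2 σ bonds, plus two π bonds) has steric number 2: sp.
C8 has 2 σ bonds, plus two π bonds: steric number 2 → sp.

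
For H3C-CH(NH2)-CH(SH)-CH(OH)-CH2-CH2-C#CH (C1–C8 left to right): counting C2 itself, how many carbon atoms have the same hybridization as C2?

C2 is sp3 (only σ bonds).
C1: sp3 ✓
C2: sp3 ✓
C3: sp3 ✓
C4: sp3 ✓
C5: sp3 ✓
C6: sp3 ✓
C7: sp
C8: sp
6 carbons are sp3.

6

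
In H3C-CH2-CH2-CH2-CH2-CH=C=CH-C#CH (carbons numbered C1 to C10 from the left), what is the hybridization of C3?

C3 is sp3: 4 σ bonds, 4 electron-density regions.

sp3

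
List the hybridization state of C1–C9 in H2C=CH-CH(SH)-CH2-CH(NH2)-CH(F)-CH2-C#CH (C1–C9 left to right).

C1: 3 σ bonds, plus one π bond; 3 regions of electron density → sp2.
C2 — 3 σ bonds, plus one π bond. Steric number 3, so sp2.
C3 carries 4 σ bonds, giving a steric number of 4, so it is sp3.
C4: 4 σ bonds; 4 regions of electron density → sp3.
C5 (4 σ bonds) has steric number 4: sp3.
C6 has 4 σ bonds: steric number 4 → sp3.
C7 (4 σ bonds) has steric number 4: sp3.
C8 is sp: 2 σ bonds, plus two π bonds, 2 electron-density regions.
C9 carries 2 σ bonds, plus two π bonds, giving a steric number of 2, so it is sp.

C1 sp2, C2 sp2, C3 sp3, C4 sp3, C5 sp3, C6 sp3, C7 sp3, C8 sp, C9 sp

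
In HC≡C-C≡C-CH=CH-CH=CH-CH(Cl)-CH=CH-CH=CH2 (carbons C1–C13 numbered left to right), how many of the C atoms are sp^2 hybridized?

8

C1: sp
C2: sp
C3: sp
C4: sp
C5: sp2 ✓
C6: sp2 ✓
C7: sp2 ✓
C8: sp2 ✓
C9: sp3
C10: sp2 ✓
C11: sp2 ✓
C12: sp2 ✓
C13: sp2 ✓
C5, C6, C7, C8, C10, C11, C12, C13 → 8 sp2 carbons.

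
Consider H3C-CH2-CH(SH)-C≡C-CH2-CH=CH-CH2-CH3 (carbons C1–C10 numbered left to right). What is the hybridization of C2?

C2 carries 4 σ bonds, giving a steric number of 4, so it is sp3.

sp^3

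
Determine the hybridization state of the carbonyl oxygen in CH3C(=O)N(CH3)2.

sp²

The carbonyl oxygen (1 σ bond and 2 lone pairs, plus one π bond) has steric number 3: sp2.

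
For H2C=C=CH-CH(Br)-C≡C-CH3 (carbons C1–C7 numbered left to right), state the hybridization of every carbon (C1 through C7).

C1 sp2, C2 sp, C3 sp2, C4 sp3, C5 sp, C6 sp, C7 sp3

C1: 3 σ bonds, plus one π bond — 3 electron domains, sp2.
C2 carries 2 σ bonds, plus two π bonds, giving a steric number of 2, so it is sp.
C3 has 3 σ bonds, plus one π bond: steric number 3 → sp2.
C4 — 4 σ bonds. Steric number 4, so sp3.
C5 — 2 σ bonds, plus two π bonds. Steric number 2, so sp.
C6 carries 2 σ bonds, plus two π bonds, giving a steric number of 2, so it is sp.
C7 is sp3: 4 σ bonds, 4 electron-density regions.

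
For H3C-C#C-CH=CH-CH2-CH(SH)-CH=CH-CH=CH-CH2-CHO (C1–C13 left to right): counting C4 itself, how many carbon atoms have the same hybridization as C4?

7

C4 is sp2 (one π bond).
C1: sp3
C2: sp
C3: sp
C4: sp2 ✓
C5: sp2 ✓
C6: sp3
C7: sp3
C8: sp2 ✓
C9: sp2 ✓
C10: sp2 ✓
C11: sp2 ✓
C12: sp3
C13: sp2 ✓
7 carbons are sp2.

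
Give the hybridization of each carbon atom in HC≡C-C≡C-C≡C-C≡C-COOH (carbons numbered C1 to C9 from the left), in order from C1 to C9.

C1 is sp: 2 σ bonds, plus two π bonds, 2 electron-density regions.
C2: 2 σ bonds, plus two π bonds — 2 electron domains, sp.
C3 has 2 σ bonds, plus two π bonds: steric number 2 → sp.
C4: 2 σ bonds, plus two π bonds; 2 regions of electron density → sp.
C5 has 2 σ bonds, plus two π bonds: steric number 2 → sp.
C6 carries 2 σ bonds, plus two π bonds, giving a steric number of 2, so it is sp.
C7 carries 2 σ bonds, plus two π bonds, giving a steric number of 2, so it is sp.
C8 — 2 σ bonds, plus two π bonds. Steric number 2, so sp.
C9: 3 σ bonds, plus one π bond — 3 electron domains, sp2.

C1 sp, C2 sp, C3 sp, C4 sp, C5 sp, C6 sp, C7 sp, C8 sp, C9 sp2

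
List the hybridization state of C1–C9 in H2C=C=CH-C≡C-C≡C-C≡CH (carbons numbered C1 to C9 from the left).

C1 sp2, C2 sp, C3 sp2, C4 sp, C5 sp, C6 sp, C7 sp, C8 sp, C9 sp

C1 has 3 σ bonds, plus one π bond: steric number 3 → sp2.
C2: 2 σ bonds, plus two π bonds; 2 regions of electron density → sp.
C3: 3 σ bonds, plus one π bond; 3 regions of electron density → sp2.
C4: 2 σ bonds, plus two π bonds — 2 electron domains, sp.
C5: 2 σ bonds, plus two π bonds; 2 regions of electron density → sp.
C6 (2 σ bonds, plus two π bonds) has steric number 2: sp.
C7: 2 σ bonds, plus two π bonds — 2 electron domains, sp.
C8 has 2 σ bonds, plus two π bonds: steric number 2 → sp.
C9 — 2 σ bonds, plus two π bonds. Steric number 2, so sp.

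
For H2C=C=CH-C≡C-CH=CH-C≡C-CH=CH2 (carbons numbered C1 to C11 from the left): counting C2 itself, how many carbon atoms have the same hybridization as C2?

C2 is sp (two π bonds).
C1: sp2
C2: sp ✓
C3: sp2
C4: sp ✓
C5: sp ✓
C6: sp2
C7: sp2
C8: sp ✓
C9: sp ✓
C10: sp2
C11: sp2
5 carbons are sp.

5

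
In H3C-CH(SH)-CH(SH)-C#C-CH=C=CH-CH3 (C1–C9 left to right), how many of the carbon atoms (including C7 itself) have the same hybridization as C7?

C7 is sp (two π bonds).
C1: sp3
C2: sp3
C3: sp3
C4: sp ✓
C5: sp ✓
C6: sp2
C7: sp ✓
C8: sp2
C9: sp3
3 carbons are sp.

3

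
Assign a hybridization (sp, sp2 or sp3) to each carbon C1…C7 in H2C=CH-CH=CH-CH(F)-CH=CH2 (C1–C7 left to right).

C1 sp2, C2 sp2, C3 sp2, C4 sp2, C5 sp3, C6 sp2, C7 sp2

C1: 3 σ bonds, plus one π bond; 3 regions of electron density → sp2.
C2 carries 3 σ bonds, plus one π bond, giving a steric number of 3, so it is sp2.
C3 (3 σ bonds, plus one π bond) has steric number 3: sp2.
C4: 3 σ bonds, plus one π bond — 3 electron domains, sp2.
C5 is sp3: 4 σ bonds, 4 electron-density regions.
C6 — 3 σ bonds, plus one π bond. Steric number 3, so sp2.
C7 carries 3 σ bonds, plus one π bond, giving a steric number of 3, so it is sp2.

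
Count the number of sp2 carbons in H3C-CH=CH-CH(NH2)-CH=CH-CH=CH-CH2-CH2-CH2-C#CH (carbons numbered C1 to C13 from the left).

C1: sp3
C2: sp2 ✓
C3: sp2 ✓
C4: sp3
C5: sp2 ✓
C6: sp2 ✓
C7: sp2 ✓
C8: sp2 ✓
C9: sp3
C10: sp3
C11: sp3
C12: sp
C13: sp
C2, C3, C5, C6, C7, C8 → 6 sp2 carbons.

6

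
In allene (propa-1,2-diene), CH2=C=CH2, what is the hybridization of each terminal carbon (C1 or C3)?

Each terminal carbon (C1 or C3): 3 σ bonds, plus one π bond; 3 regions of electron density → sp2.

sp2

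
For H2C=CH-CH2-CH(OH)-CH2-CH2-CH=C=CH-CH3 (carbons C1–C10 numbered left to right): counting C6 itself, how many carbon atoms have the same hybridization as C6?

C6 is sp3 (only σ bonds).
C1: sp2
C2: sp2
C3: sp3 ✓
C4: sp3 ✓
C5: sp3 ✓
C6: sp3 ✓
C7: sp2
C8: sp
C9: sp2
C10: sp3 ✓
5 carbons are sp3.

5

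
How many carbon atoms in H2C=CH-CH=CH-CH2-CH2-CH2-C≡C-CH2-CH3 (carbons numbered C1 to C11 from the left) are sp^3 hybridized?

C1: sp2
C2: sp2
C3: sp2
C4: sp2
C5: sp3 ✓
C6: sp3 ✓
C7: sp3 ✓
C8: sp
C9: sp
C10: sp3 ✓
C11: sp3 ✓
C5, C6, C7, C10, C11 → 5 sp3 carbons.

5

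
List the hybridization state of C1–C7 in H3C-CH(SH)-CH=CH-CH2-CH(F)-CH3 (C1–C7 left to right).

C1 — 4 σ bonds. Steric number 4, so sp3.
C2 carries 4 σ bonds, giving a steric number of 4, so it is sp3.
C3 — 3 σ bonds, plus one π bond. Steric number 3, so sp2.
C4 (3 σ bonds, plus one π bond) has steric number 3: sp2.
C5 is sp3: 4 σ bonds, 4 electron-density regions.
C6 carries 4 σ bonds, giving a steric number of 4, so it is sp3.
C7: 4 σ bonds — 4 electron domains, sp3.

C1 sp3, C2 sp3, C3 sp2, C4 sp2, C5 sp3, C6 sp3, C7 sp3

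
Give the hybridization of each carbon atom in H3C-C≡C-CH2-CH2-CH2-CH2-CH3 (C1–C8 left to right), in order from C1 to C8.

C1 sp3, C2 sp, C3 sp, C4 sp3, C5 sp3, C6 sp3, C7 sp3, C8 sp3

C1 carries 4 σ bonds, giving a steric number of 4, so it is sp3.
C2: 2 σ bonds, plus two π bonds — 2 electron domains, sp.
C3 — 2 σ bonds, plus two π bonds. Steric number 2, so sp.
C4: 4 σ bonds; 4 regions of electron density → sp3.
C5 carries 4 σ bonds, giving a steric number of 4, so it is sp3.
C6 — 4 σ bonds. Steric number 4, so sp3.
C7 (4 σ bonds) has steric number 4: sp3.
C8 is sp3: 4 σ bonds, 4 electron-density regions.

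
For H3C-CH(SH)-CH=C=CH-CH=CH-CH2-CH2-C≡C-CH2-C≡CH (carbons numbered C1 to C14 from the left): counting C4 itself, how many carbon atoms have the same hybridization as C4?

C4 is sp (two π bonds).
C1: sp3
C2: sp3
C3: sp2
C4: sp ✓
C5: sp2
C6: sp2
C7: sp2
C8: sp3
C9: sp3
C10: sp ✓
C11: sp ✓
C12: sp3
C13: sp ✓
C14: sp ✓
5 carbons are sp.

5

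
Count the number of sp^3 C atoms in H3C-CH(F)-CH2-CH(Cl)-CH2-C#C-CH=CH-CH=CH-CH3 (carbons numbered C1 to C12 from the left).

C1: sp3 ✓
C2: sp3 ✓
C3: sp3 ✓
C4: sp3 ✓
C5: sp3 ✓
C6: sp
C7: sp
C8: sp2
C9: sp2
C10: sp2
C11: sp2
C12: sp3 ✓
C1, C2, C3, C4, C5, C12 → 6 sp3 carbons.

6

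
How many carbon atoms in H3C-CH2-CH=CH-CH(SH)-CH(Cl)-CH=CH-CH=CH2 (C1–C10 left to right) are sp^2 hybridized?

C1: sp3
C2: sp3
C3: sp2 ✓
C4: sp2 ✓
C5: sp3
C6: sp3
C7: sp2 ✓
C8: sp2 ✓
C9: sp2 ✓
C10: sp2 ✓
C3, C4, C7, C8, C9, C10 → 6 sp2 carbons.

6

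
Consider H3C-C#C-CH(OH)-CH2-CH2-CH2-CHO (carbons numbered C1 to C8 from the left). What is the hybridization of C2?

sp

C2 has 2 σ bonds, plus two π bonds: steric number 2 → sp.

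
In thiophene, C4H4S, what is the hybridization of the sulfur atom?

sp^2

Analogous to furan: one S lone pair in the aromatic π system, S is sp2.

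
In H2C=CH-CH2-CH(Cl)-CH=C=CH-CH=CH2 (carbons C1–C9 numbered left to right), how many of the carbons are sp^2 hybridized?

C1: sp2 ✓
C2: sp2 ✓
C3: sp3
C4: sp3
C5: sp2 ✓
C6: sp
C7: sp2 ✓
C8: sp2 ✓
C9: sp2 ✓
C1, C2, C5, C7, C8, C9 → 6 sp2 carbons.

6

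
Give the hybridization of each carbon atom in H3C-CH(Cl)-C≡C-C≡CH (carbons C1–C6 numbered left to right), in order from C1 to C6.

C1 has 4 σ bonds: steric number 4 → sp3.
C2 has 4 σ bonds: steric number 4 → sp3.
C3 (2 σ bonds, plus two π bonds) has steric number 2: sp.
C4 carries 2 σ bonds, plus two π bonds, giving a steric number of 2, so it is sp.
C5 (2 σ bonds, plus two π bonds) has steric number 2: sp.
C6 — 2 σ bonds, plus two π bonds. Steric number 2, so sp.

C1 sp3, C2 sp3, C3 sp, C4 sp, C5 sp, C6 sp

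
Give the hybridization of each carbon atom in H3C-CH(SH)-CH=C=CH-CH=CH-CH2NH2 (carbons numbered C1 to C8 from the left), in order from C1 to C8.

C1 sp3, C2 sp3, C3 sp2, C4 sp, C5 sp2, C6 sp2, C7 sp2, C8 sp3

C1 carries 4 σ bonds, giving a steric number of 4, so it is sp3.
C2: 4 σ bonds — 4 electron domains, sp3.
C3: 3 σ bonds, plus one π bond; 3 regions of electron density → sp2.
C4 (2 σ bonds, plus two π bonds) has steric number 2: sp.
C5 has 3 σ bonds, plus one π bond: steric number 3 → sp2.
C6 — 3 σ bonds, plus one π bond. Steric number 3, so sp2.
C7 is sp2: 3 σ bonds, plus one π bond, 3 electron-density regions.
C8 (4 σ bonds) has steric number 4: sp3.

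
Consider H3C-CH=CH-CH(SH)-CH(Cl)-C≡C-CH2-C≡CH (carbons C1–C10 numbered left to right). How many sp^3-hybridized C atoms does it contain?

4

C1: sp3 ✓
C2: sp2
C3: sp2
C4: sp3 ✓
C5: sp3 ✓
C6: sp
C7: sp
C8: sp3 ✓
C9: sp
C10: sp
C1, C4, C5, C8 → 4 sp3 carbons.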